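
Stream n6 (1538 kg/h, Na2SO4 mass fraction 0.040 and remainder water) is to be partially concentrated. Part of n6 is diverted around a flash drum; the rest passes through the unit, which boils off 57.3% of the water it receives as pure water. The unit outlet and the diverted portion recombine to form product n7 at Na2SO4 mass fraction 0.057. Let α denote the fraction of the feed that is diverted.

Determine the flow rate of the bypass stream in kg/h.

704.1 kg/h

All 1538×0.040 = 61.52 kg/h of Na2SO4 reaches n7, so n7 = 61.52/0.057 = 1079.3 kg/h and vapour = 458.7 kg/h.
The evaporator receives (1−α)·1538 of feed at 0.960 water and removes 0.573 of that water:
0.573×0.960×(1−α)×1538 = 458.7
(1−α) = 458.7/846.02 = 0.5422;  α = 0.4578.
Bypass flow = 0.4578×1538 = 704.12 kg/h.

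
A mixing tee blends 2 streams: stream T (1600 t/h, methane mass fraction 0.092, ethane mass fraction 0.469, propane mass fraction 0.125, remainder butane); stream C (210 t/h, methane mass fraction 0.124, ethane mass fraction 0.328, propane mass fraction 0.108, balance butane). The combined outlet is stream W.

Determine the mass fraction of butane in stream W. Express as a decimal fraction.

0.329

Total flow out = 1600 + 210 = 1810 t/h.
butane in = 1600×0.314 + 210×0.440 = 594.8 t/h.
butane mass fraction in W = 594.8/1810 = 0.329.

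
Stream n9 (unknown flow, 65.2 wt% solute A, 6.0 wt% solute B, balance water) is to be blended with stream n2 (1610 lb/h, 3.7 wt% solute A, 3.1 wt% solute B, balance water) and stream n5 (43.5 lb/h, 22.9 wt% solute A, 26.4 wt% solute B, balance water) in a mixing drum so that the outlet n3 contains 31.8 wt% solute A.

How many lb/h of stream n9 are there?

1366 lb/h

Let n9 be the unknown flow. Total out = 1653.5 + n9.
solute A balance: 69.531 + 0.652·n9 = 0.318·(1653.5 + n9)
(0.652 − 0.318)·n9 = 0.318×1653.5 − 69.531 = 456.28
n9 = 456.28 / 0.334 = 1366.1 lb/h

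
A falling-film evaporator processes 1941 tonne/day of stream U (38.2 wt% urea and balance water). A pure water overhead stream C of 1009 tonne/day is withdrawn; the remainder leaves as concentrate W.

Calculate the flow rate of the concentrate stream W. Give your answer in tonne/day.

932 tonne/day

Concentrate = 1941 − 1009 = 932 tonne/day.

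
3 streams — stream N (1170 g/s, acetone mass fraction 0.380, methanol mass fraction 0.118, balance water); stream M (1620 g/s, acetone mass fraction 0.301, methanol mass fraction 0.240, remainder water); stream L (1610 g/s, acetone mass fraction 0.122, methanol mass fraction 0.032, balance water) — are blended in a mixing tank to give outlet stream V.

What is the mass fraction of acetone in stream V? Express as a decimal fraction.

0.257

Total flow out = 1170 + 1620 + 1610 = 4400 g/s.
acetone in = 1170×0.380 + 1620×0.301 + 1610×0.122 = 1128.6 g/s.
acetone mass fraction in V = 1128.6/4400 = 0.257.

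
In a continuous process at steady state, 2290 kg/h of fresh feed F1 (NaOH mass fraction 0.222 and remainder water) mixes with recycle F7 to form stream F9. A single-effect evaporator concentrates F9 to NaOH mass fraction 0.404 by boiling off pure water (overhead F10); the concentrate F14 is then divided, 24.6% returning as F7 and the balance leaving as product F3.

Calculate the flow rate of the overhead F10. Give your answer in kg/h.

Overall NaOH balance (none leaves overhead): NaOH in fresh feed = NaOH in product, i.e. 2290×0.222 = (1−0.246)·F14·0.404.
F14 = 508.38/(0.404×0.754) = 1668.9 kg/h.
Recycle F7 = 0.246×1668.9 = 410.55 kg/h.
Combined feed F9 = 2290 + 410.55 = 2700.6 kg/h.
Overhead F10 = F9 − F14 = 2700.6 − 1668.9 = 1031.6 kg/h.

1032 kg/h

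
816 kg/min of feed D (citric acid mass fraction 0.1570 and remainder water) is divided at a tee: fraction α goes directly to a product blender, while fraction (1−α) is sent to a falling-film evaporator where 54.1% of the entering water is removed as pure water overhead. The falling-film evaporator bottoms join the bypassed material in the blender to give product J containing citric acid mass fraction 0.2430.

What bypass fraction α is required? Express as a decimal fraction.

All 816×0.157 = 128.11 kg/min of citric acid reaches J, so J = 128.11/0.243 = 527.21 kg/min and vapour = 288.79 kg/min.
The evaporator receives (1−α)·816 of feed at 0.843 water and removes 0.541 of that water:
0.541×0.843×(1−α)×816 = 288.79
(1−α) = 288.79/372.15 = 0.7760;  α = 0.2240.

0.224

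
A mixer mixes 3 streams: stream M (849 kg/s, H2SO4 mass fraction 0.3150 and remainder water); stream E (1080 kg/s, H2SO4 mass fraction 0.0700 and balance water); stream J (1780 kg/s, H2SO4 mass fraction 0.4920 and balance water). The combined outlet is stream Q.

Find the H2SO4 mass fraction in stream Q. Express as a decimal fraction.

Total flow out = 849 + 1080 + 1780 = 3709 kg/s.
H2SO4 in = 849×0.315 + 1080×0.070 + 1780×0.492 = 1218.8 kg/s.
H2SO4 mass fraction in Q = 1218.8/3709 = 0.3286.

0.3286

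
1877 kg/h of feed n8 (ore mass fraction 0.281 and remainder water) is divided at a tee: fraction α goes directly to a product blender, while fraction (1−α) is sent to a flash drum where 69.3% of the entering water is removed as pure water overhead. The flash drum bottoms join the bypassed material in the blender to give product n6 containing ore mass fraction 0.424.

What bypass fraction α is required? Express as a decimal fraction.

All 1877×0.281 = 527.44 kg/h of ore reaches n6, so n6 = 527.44/0.424 = 1244 kg/h and vapour = 633.04 kg/h.
The evaporator receives (1−α)·1877 of feed at 0.719 water and removes 0.693 of that water:
0.693×0.719×(1−α)×1877 = 633.04
(1−α) = 633.04/935.25 = 0.6769;  α = 0.3231.

0.323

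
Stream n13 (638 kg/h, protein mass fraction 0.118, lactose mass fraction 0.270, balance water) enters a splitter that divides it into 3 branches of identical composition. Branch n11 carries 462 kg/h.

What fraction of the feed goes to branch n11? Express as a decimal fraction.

Fraction to n11 = 462/638 = 0.7241.

0.724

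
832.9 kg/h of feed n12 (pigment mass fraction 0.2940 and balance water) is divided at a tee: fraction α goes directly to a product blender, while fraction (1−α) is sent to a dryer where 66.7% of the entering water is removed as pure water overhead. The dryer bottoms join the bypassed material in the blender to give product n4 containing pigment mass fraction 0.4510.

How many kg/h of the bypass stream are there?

All 832.9×0.294 = 244.87 kg/h of pigment reaches n4, so n4 = 244.87/0.451 = 542.95 kg/h and vapour = 289.95 kg/h.
The evaporator receives (1−α)·832.9 of feed at 0.706 water and removes 0.667 of that water:
0.667×0.706×(1−α)×832.9 = 289.95
(1−α) = 289.95/392.21 = 0.7393;  α = 0.2607.
Bypass flow = 0.2607×832.9 = 217.18 kg/h.

217.2 kg/h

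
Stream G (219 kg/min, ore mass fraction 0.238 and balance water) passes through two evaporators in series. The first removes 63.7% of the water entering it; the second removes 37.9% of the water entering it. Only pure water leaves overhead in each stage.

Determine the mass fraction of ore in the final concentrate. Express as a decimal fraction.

0.581

water in feed = 219×0.762 = 166.88 kg/min.
After stage 1: water left = (1−0.637)×166.88 = 60.577; stream total = 112.7 kg/min.
After stage 2: water left = (1−0.379)×60.577 = 37.618; final concentrate = 89.74 kg/min.
ore fraction = 52.122/89.74 = 0.581.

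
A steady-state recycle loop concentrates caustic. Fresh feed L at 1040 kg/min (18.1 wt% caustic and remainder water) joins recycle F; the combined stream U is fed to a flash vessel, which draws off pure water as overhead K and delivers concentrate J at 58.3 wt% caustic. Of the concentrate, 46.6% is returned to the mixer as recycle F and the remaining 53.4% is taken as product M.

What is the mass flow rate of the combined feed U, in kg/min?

1322 kg/min

Overall caustic balance (none leaves overhead): caustic in fresh feed = caustic in product, i.e. 1040×0.181 = (1−0.466)·J·0.583.
J = 188.24/(0.583×0.534) = 604.65 kg/min.
Recycle F = 0.466×604.65 = 281.77 kg/min.
Combined feed U = 1040 + 281.77 = 1321.8 kg/min.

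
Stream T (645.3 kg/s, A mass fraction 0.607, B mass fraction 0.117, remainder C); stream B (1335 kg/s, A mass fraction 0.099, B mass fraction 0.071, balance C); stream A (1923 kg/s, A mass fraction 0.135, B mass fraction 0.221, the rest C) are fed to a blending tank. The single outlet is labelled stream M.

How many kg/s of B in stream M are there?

B out = B in = 645.3×0.117 + 1335×0.071 + 1923×0.221 = 595.27 kg/s.

595.3 kg/s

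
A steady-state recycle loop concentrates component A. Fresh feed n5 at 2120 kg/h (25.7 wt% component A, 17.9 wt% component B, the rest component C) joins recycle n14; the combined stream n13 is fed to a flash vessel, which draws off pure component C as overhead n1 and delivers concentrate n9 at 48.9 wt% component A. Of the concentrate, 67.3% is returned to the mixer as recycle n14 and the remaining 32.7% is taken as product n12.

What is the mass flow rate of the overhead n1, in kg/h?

Overall component A balance (none leaves overhead): component A in fresh feed = component A in product, i.e. 2120×0.257 = (1−0.673)·n9·0.489.
n9 = 544.84/(0.489×0.327) = 3407.3 kg/h.
Recycle n14 = 0.673×3407.3 = 2293.1 kg/h.
Combined feed n13 = 2120 + 2293.1 = 4413.1 kg/h.
Overhead n1 = n13 − n9 = 4413.1 − 3407.3 = 1005.8 kg/h.

1006 kg/h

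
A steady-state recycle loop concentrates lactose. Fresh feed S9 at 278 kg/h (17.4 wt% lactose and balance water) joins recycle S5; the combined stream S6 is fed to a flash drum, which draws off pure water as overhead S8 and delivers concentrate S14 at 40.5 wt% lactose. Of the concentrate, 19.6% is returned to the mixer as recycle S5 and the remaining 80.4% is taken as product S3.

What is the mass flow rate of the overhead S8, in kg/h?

Overall lactose balance (none leaves overhead): lactose in fresh feed = lactose in product, i.e. 278×0.174 = (1−0.196)·S14·0.405.
S14 = 48.372/(0.405×0.804) = 148.55 kg/h.
Recycle S5 = 0.196×148.55 = 29.116 kg/h.
Combined feed S6 = 278 + 29.116 = 307.12 kg/h.
Overhead S8 = S6 − S14 = 307.12 − 148.55 = 158.56 kg/h.

158.6 kg/h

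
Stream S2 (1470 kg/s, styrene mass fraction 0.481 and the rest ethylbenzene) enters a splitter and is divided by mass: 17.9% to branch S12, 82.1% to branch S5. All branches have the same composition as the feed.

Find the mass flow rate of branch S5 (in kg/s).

1207 kg/s

Branch S5 flow = 0.821×1470 = 1206.9 kg/s.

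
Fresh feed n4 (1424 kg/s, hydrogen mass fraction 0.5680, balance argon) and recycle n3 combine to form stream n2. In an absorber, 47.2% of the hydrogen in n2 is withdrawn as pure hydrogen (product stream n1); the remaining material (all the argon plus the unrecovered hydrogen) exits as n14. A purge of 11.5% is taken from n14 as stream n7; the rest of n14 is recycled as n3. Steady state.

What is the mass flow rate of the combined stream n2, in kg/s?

argon enters only via n4 and leaves only via the purge: 1424×0.432 = 0.115×(argon in n14), and the absorber passes all argon, so argon in n2 = argon in n14 = 5349.3 kg/s.
hydrogen in n2: m_A = 1424×0.568 + (1−0.115)·(1−0.472)·m_A, so m_A = 808.83/0.5327 = 1518.3 kg/s.
n2 = 1518.3 + 5349.3 = 6867.6 kg/s.

6868 kg/s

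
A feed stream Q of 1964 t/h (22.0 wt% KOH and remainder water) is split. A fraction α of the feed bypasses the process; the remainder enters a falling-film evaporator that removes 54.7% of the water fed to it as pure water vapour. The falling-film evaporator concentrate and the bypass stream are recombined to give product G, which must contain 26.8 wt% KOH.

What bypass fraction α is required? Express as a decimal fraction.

All 1964×0.220 = 432.08 t/h of KOH reaches G, so G = 432.08/0.268 = 1612.2 t/h and vapour = 351.76 t/h.
The evaporator receives (1−α)·1964 of feed at 0.780 water and removes 0.547 of that water:
0.547×0.780×(1−α)×1964 = 351.76
(1−α) = 351.76/837.96 = 0.4198;  α = 0.5802.

0.580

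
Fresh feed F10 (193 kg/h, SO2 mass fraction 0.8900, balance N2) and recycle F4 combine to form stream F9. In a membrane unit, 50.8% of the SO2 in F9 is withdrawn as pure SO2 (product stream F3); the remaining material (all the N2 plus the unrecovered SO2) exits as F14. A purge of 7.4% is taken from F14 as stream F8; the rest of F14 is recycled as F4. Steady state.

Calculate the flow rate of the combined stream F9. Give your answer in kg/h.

N2 enters only via F10 and leaves only via the purge: 193×0.110 = 0.074×(N2 in F14), and the membrane unit passes all N2, so N2 in F9 = N2 in F14 = 286.89 kg/h.
SO2 in F9: m_A = 193×0.890 + (1−0.074)·(1−0.508)·m_A, so m_A = 171.77/0.5444 = 315.52 kg/h.
F9 = 315.52 + 286.89 = 602.41 kg/h.

602.4 kg/h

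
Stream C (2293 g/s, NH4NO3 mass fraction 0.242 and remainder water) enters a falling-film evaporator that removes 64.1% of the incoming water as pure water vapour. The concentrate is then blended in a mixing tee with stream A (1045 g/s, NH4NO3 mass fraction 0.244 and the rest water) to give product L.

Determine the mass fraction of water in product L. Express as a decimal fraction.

Vapour removed = 0.641×0.758×2293 = 1114.1 g/s; concentrate = 1178.9 g/s.
water reaching the mixer = 623.98 (from concentrate) + 1045×0.756 = 1414 g/s.
Product flow = 1178.9 + 1045 = 2223.9 g/s; water fraction = 0.636.

0.636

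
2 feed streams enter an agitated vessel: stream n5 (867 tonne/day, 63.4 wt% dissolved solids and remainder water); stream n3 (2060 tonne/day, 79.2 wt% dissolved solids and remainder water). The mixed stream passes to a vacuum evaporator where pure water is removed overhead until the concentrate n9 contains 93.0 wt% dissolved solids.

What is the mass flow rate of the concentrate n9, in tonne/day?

dissolved solids entering = 867×0.634 + 2060×0.792 = 2181.2 tonne/day.
All dissolved solids reports to n9, so n9 = 2181.2/0.930 = 2345.4 tonne/day.

2345 tonne/day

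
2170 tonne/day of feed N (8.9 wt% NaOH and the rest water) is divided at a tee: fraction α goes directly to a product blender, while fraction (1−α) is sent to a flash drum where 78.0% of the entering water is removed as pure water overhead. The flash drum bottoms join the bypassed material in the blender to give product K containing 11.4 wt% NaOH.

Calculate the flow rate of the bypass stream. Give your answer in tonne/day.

1500 tonne/day

All 2170×0.089 = 193.13 tonne/day of NaOH reaches K, so K = 193.13/0.114 = 1694.1 tonne/day and vapour = 475.88 tonne/day.
The evaporator receives (1−α)·2170 of feed at 0.911 water and removes 0.780 of that water:
0.780×0.911×(1−α)×2170 = 475.88
(1−α) = 475.88/1542 = 0.3086;  α = 0.6914.
Bypass flow = 0.6914×2170 = 1500.3 tonne/day.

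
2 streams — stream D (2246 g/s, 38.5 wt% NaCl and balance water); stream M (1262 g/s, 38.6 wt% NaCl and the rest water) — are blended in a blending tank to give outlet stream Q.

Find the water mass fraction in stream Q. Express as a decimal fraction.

Total flow out = 2246 + 1262 = 3508 g/s.
water in = 2246×0.615 + 1262×0.614 = 2156.2 g/s.
water mass fraction in Q = 2156.2/3508 = 0.615.

0.615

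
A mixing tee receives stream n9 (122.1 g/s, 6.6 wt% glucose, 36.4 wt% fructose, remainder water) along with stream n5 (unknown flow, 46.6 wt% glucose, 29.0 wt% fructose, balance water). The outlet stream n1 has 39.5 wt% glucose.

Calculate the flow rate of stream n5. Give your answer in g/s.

Let n5 be the unknown flow. Total out = 122.1 + n5.
glucose balance: 8.0586 + 0.466·n5 = 0.395·(122.1 + n5)
(0.466 − 0.395)·n5 = 0.395×122.1 − 8.0586 = 40.171
n5 = 40.171 / 0.071 = 565.79 g/s

565.8 g/s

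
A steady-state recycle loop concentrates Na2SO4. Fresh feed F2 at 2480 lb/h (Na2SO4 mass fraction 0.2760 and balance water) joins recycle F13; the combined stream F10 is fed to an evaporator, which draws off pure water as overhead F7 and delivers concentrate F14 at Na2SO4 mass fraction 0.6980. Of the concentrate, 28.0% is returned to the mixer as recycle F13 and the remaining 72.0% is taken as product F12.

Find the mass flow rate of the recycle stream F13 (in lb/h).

381.4 lb/h

Overall Na2SO4 balance (none leaves overhead): Na2SO4 in fresh feed = Na2SO4 in product, i.e. 2480×0.276 = (1−0.280)·F14·0.698.
F14 = 684.48/(0.698×0.720) = 1362 lb/h.
Recycle F13 = 0.280×1362 = 381.36 lb/h.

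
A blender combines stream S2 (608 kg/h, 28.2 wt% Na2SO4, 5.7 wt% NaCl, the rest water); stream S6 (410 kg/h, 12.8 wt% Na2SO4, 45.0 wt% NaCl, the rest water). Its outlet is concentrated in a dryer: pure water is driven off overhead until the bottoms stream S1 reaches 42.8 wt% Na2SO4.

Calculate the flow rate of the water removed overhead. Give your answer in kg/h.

Na2SO4 entering = 608×0.282 + 410×0.128 = 223.94 kg/h.
All Na2SO4 reports to S1, so S1 = 223.94/0.428 = 523.21 kg/h.
Total feed = 1018 kg/h; overhead = 1018 − 523.21 = 494.79 kg/h.

494.8 kg/h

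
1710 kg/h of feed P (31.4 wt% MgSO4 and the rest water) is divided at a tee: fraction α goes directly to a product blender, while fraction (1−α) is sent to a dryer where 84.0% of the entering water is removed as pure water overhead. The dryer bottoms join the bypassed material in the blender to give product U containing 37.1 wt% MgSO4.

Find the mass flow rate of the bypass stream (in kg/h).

All 1710×0.314 = 536.94 kg/h of MgSO4 reaches U, so U = 536.94/0.371 = 1447.3 kg/h and vapour = 262.72 kg/h.
The evaporator receives (1−α)·1710 of feed at 0.686 water and removes 0.840 of that water:
0.840×0.686×(1−α)×1710 = 262.72
(1−α) = 262.72/985.37 = 0.2666;  α = 0.7334.
Bypass flow = 0.7334×1710 = 1254.1 kg/h.

1254 kg/h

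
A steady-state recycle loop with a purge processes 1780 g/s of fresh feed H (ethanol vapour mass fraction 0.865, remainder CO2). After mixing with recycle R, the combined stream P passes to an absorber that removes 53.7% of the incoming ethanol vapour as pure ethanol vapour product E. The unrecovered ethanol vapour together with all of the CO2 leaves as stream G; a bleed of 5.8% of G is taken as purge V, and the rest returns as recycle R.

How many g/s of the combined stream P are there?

6874 g/s

CO2 enters only via H and leaves only via the purge: 1780×0.135 = 0.058×(CO2 in G), and the absorber passes all CO2, so CO2 in P = CO2 in G = 4143.1 g/s.
ethanol vapour in P: m_A = 1780×0.865 + (1−0.058)·(1−0.537)·m_A, so m_A = 1539.7/0.5639 = 2730.7 g/s.
P = 2730.7 + 4143.1 = 6873.8 g/s.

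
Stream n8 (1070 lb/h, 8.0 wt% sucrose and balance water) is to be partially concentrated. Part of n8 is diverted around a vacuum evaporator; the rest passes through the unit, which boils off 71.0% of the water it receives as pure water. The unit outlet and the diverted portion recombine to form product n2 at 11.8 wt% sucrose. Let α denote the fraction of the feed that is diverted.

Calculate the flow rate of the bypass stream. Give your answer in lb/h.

All 1070×0.080 = 85.6 lb/h of sucrose reaches n2, so n2 = 85.6/0.118 = 725.42 lb/h and vapour = 344.58 lb/h.
The evaporator receives (1−α)·1070 of feed at 0.920 water and removes 0.710 of that water:
0.710×0.920×(1−α)×1070 = 344.58
(1−α) = 344.58/698.92 = 0.4930;  α = 0.5070.
Bypass flow = 0.5070×1070 = 542.48 lb/h.

542.5 lb/h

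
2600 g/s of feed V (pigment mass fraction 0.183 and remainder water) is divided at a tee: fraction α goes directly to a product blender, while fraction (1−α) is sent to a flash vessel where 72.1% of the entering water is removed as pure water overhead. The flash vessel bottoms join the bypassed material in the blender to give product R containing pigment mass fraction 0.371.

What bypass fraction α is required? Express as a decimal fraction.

All 2600×0.183 = 475.8 g/s of pigment reaches R, so R = 475.8/0.371 = 1282.5 g/s and vapour = 1317.5 g/s.
The evaporator receives (1−α)·2600 of feed at 0.817 water and removes 0.721 of that water:
0.721×0.817×(1−α)×2600 = 1317.5
(1−α) = 1317.5/1531.5 = 0.8603;  α = 0.1397.

0.140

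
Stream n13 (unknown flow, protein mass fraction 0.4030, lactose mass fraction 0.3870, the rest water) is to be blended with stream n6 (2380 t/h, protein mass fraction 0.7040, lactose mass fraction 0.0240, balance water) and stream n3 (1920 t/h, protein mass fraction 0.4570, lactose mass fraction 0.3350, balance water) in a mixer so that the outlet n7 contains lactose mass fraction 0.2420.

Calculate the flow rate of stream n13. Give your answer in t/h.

2347 t/h

Let n13 be the unknown flow. Total out = 4300 + n13.
lactose balance: 700.32 + 0.387·n13 = 0.242·(4300 + n13)
(0.387 − 0.242)·n13 = 0.242×4300 − 700.32 = 340.28
n13 = 340.28 / 0.145 = 2346.8 t/h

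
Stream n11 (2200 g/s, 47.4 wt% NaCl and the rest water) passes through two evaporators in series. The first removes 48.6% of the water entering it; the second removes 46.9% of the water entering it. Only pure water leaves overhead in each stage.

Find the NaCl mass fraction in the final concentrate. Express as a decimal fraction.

0.768

water in feed = 2200×0.526 = 1157.2 g/s.
After stage 1: water left = (1−0.486)×1157.2 = 594.8; stream total = 1637.6 g/s.
After stage 2: water left = (1−0.469)×594.8 = 315.84; final concentrate = 1358.6 g/s.
NaCl fraction = 1042.8/1358.6 = 0.768.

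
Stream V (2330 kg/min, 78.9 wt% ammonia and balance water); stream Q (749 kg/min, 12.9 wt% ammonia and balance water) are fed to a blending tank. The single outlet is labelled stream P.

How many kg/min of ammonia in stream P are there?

1935 kg/min

ammonia out = ammonia in = 2330×0.789 + 749×0.129 = 1935 kg/min.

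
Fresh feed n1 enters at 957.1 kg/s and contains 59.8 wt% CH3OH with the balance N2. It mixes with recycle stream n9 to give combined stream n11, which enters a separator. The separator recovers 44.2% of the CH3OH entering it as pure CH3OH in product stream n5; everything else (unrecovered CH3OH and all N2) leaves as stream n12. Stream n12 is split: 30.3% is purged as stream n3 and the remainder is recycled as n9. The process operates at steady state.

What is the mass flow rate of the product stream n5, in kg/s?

414 kg/s

CH3OH in n11: m_A = 957.1×0.598 + (1−0.303)·(1−0.442)·m_A, so m_A = 572.35/0.6111 = 936.62 kg/s.
Product n5 = 0.442×936.62 = 413.99 kg/s.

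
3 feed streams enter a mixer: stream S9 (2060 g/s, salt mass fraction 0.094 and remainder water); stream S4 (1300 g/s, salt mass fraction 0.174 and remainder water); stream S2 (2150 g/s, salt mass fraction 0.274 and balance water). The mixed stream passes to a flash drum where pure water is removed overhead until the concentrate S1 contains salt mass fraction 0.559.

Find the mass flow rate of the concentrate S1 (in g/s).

salt entering = 2060×0.094 + 1300×0.174 + 2150×0.274 = 1008.9 g/s.
All salt reports to S1, so S1 = 1008.9/0.559 = 1804.9 g/s.

1805 g/s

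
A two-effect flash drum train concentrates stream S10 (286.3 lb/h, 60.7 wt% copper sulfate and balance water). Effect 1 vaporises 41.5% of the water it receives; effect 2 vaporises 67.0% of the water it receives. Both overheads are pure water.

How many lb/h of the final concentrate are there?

195.5 lb/h

water in feed = 286.3×0.393 = 112.52 lb/h.
After stage 1: water left = (1−0.415)×112.52 = 65.822; stream total = 239.61 lb/h.
After stage 2: water left = (1−0.670)×65.822 = 21.721; final concentrate = 195.51 lb/h.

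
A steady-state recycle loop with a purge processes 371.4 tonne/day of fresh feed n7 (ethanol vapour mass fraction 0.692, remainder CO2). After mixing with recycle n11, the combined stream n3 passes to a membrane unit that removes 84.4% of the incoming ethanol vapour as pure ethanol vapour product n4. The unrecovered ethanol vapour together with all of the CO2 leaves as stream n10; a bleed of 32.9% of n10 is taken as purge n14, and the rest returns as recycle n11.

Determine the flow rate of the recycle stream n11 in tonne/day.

CO2 enters only via n7 and leaves only via the purge: 371.4×0.308 = 0.329×(CO2 in n10), and the membrane unit passes all CO2, so CO2 in n3 = CO2 in n10 = 347.69 tonne/day.
ethanol vapour in n3: m_A = 371.4×0.692 + (1−0.329)·(1−0.844)·m_A, so m_A = 257.01/0.8953 = 287.06 tonne/day.
n10 = (1−0.844)×287.06 + 347.69 = 392.47 tonne/day.
Recycle n11 = (1−0.329)×392.47 = 263.35 tonne/day.

263.4 tonne/day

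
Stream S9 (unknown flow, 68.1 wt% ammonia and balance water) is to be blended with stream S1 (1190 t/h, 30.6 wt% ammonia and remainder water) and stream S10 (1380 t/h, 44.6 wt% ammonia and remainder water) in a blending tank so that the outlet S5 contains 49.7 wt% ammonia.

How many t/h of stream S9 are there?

1618 t/h

Let S9 be the unknown flow. Total out = 2570 + S9.
ammonia balance: 979.62 + 0.681·S9 = 0.497·(2570 + S9)
(0.681 − 0.497)·S9 = 0.497×2570 − 979.62 = 297.67
S9 = 297.67 / 0.184 = 1617.8 t/h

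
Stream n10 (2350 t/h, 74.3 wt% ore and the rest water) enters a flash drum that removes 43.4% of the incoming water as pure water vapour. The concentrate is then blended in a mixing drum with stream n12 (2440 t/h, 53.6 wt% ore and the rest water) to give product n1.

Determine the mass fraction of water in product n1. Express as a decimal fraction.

Vapour removed = 0.434×0.257×2350 = 262.11 t/h; concentrate = 2087.9 t/h.
water reaching the mixer = 341.84 (from concentrate) + 2440×0.464 = 1474 t/h.
Product flow = 2087.9 + 2440 = 4527.9 t/h; water fraction = 0.3255.

0.3255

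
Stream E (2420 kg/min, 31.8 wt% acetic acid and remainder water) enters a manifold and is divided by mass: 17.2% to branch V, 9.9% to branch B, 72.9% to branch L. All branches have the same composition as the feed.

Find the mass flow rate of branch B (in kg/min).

239.6 kg/min

Branch B flow = 0.099×2420 = 239.58 kg/min.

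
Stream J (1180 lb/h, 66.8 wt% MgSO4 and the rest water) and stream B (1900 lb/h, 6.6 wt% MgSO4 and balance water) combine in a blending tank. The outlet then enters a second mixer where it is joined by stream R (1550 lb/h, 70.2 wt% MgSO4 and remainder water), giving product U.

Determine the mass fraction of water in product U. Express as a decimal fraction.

Overall, product flow = 4630 lb/h.
water in = 1180×0.332 + 1900×0.934 + 1550×0.298 = 2628.3 lb/h.
water fraction in U = 0.568.

0.568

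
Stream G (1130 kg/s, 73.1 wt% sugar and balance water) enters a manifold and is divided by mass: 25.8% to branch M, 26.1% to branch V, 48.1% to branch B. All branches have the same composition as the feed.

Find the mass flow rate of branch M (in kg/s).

291.5 kg/s

Branch M flow = 0.258×1130 = 291.54 kg/s.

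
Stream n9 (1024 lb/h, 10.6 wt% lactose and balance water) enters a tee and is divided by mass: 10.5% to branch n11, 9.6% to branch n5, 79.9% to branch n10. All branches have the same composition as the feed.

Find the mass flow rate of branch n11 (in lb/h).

Branch n11 flow = 0.105×1024 = 107.52 lb/h.

107.5 lb/h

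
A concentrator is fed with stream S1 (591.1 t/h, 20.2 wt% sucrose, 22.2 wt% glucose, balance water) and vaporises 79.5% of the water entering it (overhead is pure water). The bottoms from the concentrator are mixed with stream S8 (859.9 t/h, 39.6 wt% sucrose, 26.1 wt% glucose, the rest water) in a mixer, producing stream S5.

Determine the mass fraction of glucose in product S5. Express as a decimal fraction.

0.301

Vapour removed = 0.795×0.576×591.1 = 270.68 t/h; concentrate = 320.42 t/h.
glucose reaching the mixer = 131.22 (from concentrate) + 859.9×0.261 = 355.66 t/h.
Product flow = 320.42 + 859.9 = 1180.3 t/h; glucose fraction = 0.301.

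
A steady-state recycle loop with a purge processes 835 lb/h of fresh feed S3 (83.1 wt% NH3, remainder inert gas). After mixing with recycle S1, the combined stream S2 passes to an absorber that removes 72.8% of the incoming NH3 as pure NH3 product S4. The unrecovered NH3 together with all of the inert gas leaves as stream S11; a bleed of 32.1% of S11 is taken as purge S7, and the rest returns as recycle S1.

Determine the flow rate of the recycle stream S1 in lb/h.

inert gas enters only via S3 and leaves only via the purge: 835×0.169 = 0.321×(inert gas in S11), and the absorber passes all inert gas, so inert gas in S2 = inert gas in S11 = 439.61 lb/h.
NH3 in S2: m_A = 835×0.831 + (1−0.321)·(1−0.728)·m_A, so m_A = 693.88/0.8153 = 851.07 lb/h.
S11 = (1−0.728)×851.07 + 439.61 = 671.1 lb/h.
Recycle S1 = (1−0.321)×671.1 = 455.68 lb/h.

455.7 lb/h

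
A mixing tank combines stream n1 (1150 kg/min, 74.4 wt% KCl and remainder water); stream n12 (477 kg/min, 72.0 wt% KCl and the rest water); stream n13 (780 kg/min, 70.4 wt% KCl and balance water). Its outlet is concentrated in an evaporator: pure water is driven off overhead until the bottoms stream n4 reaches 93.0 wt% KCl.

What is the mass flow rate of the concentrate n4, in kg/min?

KCl entering = 1150×0.744 + 477×0.720 + 780×0.704 = 1748.2 kg/min.
All KCl reports to n4, so n4 = 1748.2/0.930 = 1879.7 kg/min.

1880 kg/min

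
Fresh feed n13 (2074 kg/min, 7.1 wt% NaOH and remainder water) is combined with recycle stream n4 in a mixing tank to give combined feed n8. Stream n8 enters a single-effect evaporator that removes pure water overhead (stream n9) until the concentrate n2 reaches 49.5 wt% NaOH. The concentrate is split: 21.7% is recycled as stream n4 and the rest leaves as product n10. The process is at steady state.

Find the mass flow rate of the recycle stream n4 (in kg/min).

82.44 kg/min

Overall NaOH balance (none leaves overhead): NaOH in fresh feed = NaOH in product, i.e. 2074×0.071 = (1−0.217)·n2·0.495.
n2 = 147.25/(0.495×0.783) = 379.93 kg/min.
Recycle n4 = 0.217×379.93 = 82.444 kg/min.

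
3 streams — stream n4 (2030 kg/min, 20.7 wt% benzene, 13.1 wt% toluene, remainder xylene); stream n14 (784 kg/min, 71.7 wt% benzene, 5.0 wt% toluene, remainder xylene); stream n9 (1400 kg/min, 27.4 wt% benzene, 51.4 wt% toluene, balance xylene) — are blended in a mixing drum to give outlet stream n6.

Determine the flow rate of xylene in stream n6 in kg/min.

xylene out = xylene in = 2030×0.662 + 784×0.233 + 1400×0.212 = 1823.3 kg/min.

1823 kg/min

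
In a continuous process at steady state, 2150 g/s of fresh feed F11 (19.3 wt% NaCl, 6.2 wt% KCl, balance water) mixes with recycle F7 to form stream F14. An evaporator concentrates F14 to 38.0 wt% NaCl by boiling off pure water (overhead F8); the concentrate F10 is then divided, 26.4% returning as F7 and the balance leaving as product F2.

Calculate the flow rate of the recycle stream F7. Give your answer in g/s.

Overall NaCl balance (none leaves overhead): NaCl in fresh feed = NaCl in product, i.e. 2150×0.193 = (1−0.264)·F10·0.380.
F10 = 414.95/(0.380×0.736) = 1483.7 g/s.
Recycle F7 = 0.264×1483.7 = 391.69 g/s.

391.7 g/s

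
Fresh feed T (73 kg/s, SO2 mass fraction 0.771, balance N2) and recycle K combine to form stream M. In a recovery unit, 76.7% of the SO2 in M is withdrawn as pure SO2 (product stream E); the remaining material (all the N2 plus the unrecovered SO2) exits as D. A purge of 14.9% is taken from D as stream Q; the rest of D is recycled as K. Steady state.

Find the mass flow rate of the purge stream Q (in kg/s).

19.15 kg/s

N2 enters only via T and leaves only via the purge: 73×0.229 = 0.149×(N2 in D), and the recovery unit passes all N2, so N2 in M = N2 in D = 112.19 kg/s.
SO2 in M: m_A = 73×0.771 + (1−0.149)·(1−0.767)·m_A, so m_A = 56.283/0.8017 = 70.203 kg/s.
D = (1−0.767)×70.203 + 112.19 = 128.55 kg/s.
Purge Q = 0.149×128.55 = 19.154 kg/s.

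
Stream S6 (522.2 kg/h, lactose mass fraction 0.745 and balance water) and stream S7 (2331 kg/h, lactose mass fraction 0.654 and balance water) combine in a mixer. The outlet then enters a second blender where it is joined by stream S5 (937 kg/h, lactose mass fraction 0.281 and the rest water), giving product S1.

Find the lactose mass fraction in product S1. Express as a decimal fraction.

0.574

Overall, product flow = 3790.2 kg/h.
lactose in = 522.2×0.745 + 2331×0.654 + 937×0.281 = 2176.8 kg/h.
lactose fraction in S1 = 0.574.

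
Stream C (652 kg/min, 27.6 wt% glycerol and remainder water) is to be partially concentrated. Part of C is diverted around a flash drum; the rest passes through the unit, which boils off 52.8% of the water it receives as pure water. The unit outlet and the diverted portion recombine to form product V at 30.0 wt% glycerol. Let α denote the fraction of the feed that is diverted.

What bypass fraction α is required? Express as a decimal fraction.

0.791

All 652×0.276 = 179.95 kg/min of glycerol reaches V, so V = 179.95/0.300 = 599.84 kg/min and vapour = 52.16 kg/min.
The evaporator receives (1−α)·652 of feed at 0.724 water and removes 0.528 of that water:
0.528×0.724×(1−α)×652 = 52.16
(1−α) = 52.16/249.24 = 0.2093;  α = 0.7907.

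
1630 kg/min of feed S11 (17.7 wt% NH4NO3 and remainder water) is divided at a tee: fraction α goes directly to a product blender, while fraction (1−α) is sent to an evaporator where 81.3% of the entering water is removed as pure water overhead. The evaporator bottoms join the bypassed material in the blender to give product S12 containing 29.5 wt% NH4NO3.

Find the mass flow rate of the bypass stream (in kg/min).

655.6 kg/min

All 1630×0.177 = 288.51 kg/min of NH4NO3 reaches S12, so S12 = 288.51/0.295 = 978 kg/min and vapour = 652 kg/min.
The evaporator receives (1−α)·1630 of feed at 0.823 water and removes 0.813 of that water:
0.813×0.823×(1−α)×1630 = 652
(1−α) = 652/1090.6 = 0.5978;  α = 0.4022.
Bypass flow = 0.4022×1630 = 655.56 kg/min.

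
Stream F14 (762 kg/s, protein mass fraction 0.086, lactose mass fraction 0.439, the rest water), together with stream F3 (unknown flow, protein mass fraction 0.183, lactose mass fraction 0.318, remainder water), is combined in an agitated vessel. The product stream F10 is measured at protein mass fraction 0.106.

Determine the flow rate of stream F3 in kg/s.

197.9 kg/s

Let F3 be the unknown flow. Total out = 762 + F3.
protein balance: 65.532 + 0.183·F3 = 0.106·(762 + F3)
(0.183 − 0.106)·F3 = 0.106×762 − 65.532 = 15.24
F3 = 15.24 / 0.077 = 197.92 kg/s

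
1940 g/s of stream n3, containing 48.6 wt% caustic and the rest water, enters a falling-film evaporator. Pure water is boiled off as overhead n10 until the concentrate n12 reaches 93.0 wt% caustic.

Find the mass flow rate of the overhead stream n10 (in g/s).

926.2 g/s

caustic is conserved: 1940×0.486 = 942.84 g/s all reports to the concentrate.
Concentrate = 942.84/(target fraction) = 1013.8 g/s.
Overhead = 1940 − 1013.8 = 926.19 g/s.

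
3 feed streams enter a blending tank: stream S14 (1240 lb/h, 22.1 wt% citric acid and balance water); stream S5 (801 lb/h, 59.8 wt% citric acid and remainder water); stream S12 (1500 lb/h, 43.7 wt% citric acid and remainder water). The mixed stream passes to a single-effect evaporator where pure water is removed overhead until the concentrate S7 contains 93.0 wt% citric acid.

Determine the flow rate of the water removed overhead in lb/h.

2026 lb/h

citric acid entering = 1240×0.221 + 801×0.598 + 1500×0.437 = 1408.5 lb/h.
All citric acid reports to S7, so S7 = 1408.5/0.930 = 1514.6 lb/h.
Total feed = 3541 lb/h; overhead = 3541 − 1514.6 = 2026.4 lb/h.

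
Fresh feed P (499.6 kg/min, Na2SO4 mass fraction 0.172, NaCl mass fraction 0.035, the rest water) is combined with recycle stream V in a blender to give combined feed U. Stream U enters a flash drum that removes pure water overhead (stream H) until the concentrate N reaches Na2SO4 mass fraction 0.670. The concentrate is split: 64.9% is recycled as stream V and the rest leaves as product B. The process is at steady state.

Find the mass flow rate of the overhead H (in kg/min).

Overall Na2SO4 balance (none leaves overhead): Na2SO4 in fresh feed = Na2SO4 in product, i.e. 499.6×0.172 = (1−0.649)·N·0.670.
N = 85.931/(0.670×0.351) = 365.4 kg/min.
Recycle V = 0.649×365.4 = 237.14 kg/min.
Combined feed U = 499.6 + 237.14 = 736.74 kg/min.
Overhead H = U − N = 736.74 − 365.4 = 371.34 kg/min.

371.3 kg/min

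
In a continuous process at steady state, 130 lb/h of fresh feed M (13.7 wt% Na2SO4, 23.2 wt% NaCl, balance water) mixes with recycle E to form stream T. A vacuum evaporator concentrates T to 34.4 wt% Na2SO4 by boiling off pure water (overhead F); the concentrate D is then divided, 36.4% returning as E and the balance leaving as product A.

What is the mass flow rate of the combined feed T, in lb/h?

159.6 lb/h

Overall Na2SO4 balance (none leaves overhead): Na2SO4 in fresh feed = Na2SO4 in product, i.e. 130×0.137 = (1−0.364)·D·0.344.
D = 17.81/(0.344×0.636) = 81.404 lb/h.
Recycle E = 0.364×81.404 = 29.631 lb/h.
Combined feed T = 130 + 29.631 = 159.63 lb/h.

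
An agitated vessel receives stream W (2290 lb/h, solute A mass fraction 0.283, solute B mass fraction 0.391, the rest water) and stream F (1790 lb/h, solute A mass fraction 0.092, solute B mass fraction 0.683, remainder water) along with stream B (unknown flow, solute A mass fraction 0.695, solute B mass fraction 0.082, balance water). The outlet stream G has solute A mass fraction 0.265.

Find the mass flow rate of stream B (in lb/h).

Let B be the unknown flow. Total out = 4080 + B.
solute A balance: 812.75 + 0.695·B = 0.265·(4080 + B)
(0.695 − 0.265)·B = 0.265×4080 − 812.75 = 268.45
B = 268.45 / 0.430 = 624.3 lb/h

624.3 lb/h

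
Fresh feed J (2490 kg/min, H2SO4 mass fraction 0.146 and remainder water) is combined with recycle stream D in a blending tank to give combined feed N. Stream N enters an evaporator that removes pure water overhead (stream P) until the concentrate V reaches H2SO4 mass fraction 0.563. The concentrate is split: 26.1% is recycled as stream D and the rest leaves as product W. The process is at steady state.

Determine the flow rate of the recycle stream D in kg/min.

Overall H2SO4 balance (none leaves overhead): H2SO4 in fresh feed = H2SO4 in product, i.e. 2490×0.146 = (1−0.261)·V·0.563.
V = 363.54/(0.563×0.739) = 873.77 kg/min.
Recycle D = 0.261×873.77 = 228.06 kg/min.

228.1 kg/min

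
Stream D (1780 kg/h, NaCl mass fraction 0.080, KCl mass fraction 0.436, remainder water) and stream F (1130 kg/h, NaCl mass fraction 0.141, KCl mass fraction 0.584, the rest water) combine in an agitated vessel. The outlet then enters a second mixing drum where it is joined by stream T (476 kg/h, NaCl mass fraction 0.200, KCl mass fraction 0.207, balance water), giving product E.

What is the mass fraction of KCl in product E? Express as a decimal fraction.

0.453

Overall, product flow = 3386 kg/h.
KCl in = 1780×0.436 + 1130×0.584 + 476×0.207 = 1534.5 kg/h.
KCl fraction in E = 0.453.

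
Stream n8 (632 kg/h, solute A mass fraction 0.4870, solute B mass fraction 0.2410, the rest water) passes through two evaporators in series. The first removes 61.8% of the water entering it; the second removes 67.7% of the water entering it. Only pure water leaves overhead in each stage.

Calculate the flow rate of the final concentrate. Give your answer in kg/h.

481.3 kg/h

water in feed = 632×0.272 = 171.9 kg/h.
After stage 1: water left = (1−0.618)×171.9 = 65.667; stream total = 525.76 kg/h.
After stage 2: water left = (1−0.677)×65.667 = 21.211; final concentrate = 481.31 kg/h.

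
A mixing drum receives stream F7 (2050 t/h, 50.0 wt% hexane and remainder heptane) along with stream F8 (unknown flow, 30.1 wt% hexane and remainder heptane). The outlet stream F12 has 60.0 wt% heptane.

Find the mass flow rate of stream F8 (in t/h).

2071 t/h

Let F8 be the unknown flow. Total out = 2050 + F8.
heptane balance: 1025 + 0.699·F8 = 0.600·(2050 + F8)
(0.699 − 0.600)·F8 = 0.600×2050 − 1025 = 205
F8 = 205 / 0.099 = 2070.7 t/h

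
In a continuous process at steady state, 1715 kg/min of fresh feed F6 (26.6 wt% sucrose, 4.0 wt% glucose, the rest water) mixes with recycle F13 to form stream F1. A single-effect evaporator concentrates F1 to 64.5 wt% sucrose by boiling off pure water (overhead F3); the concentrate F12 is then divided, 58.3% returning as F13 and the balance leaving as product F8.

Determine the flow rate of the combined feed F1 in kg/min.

2704 kg/min

Overall sucrose balance (none leaves overhead): sucrose in fresh feed = sucrose in product, i.e. 1715×0.266 = (1−0.583)·F12·0.645.
F12 = 456.19/(0.645×0.417) = 1696.1 kg/min.
Recycle F13 = 0.583×1696.1 = 988.82 kg/min.
Combined feed F1 = 1715 + 988.82 = 2703.8 kg/min.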